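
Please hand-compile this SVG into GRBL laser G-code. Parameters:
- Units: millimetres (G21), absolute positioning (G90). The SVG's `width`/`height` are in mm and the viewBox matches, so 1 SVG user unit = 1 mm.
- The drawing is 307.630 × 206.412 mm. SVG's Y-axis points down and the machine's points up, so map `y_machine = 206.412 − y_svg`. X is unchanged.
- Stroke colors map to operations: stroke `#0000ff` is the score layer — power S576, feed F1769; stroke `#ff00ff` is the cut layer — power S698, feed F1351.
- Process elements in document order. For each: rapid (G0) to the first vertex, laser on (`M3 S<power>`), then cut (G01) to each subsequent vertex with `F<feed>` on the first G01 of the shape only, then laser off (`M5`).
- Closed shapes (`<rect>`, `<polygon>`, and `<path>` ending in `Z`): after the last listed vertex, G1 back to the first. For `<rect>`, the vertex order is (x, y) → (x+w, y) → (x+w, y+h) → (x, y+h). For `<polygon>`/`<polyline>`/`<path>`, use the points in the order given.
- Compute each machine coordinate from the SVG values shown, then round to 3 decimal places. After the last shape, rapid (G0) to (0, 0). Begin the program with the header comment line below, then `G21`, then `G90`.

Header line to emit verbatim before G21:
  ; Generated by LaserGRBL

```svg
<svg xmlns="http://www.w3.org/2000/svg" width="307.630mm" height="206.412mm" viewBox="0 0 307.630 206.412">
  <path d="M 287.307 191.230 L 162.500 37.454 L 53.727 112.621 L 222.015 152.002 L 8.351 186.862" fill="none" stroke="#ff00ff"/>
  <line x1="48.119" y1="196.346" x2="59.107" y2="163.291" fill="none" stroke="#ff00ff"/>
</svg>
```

viewBox `0 0 307.630 206.412` with mm width/height → 1 unit = 1 mm. Flip: y_m = 206.412 − y_svg.

**Shape 1** — `<path>` open polyline, stroke `#ff00ff` → cut (S698, F1351). Machine vertices: (287.307,15.182) → (162.500,168.958) → (53.727,93.791) → (222.015,54.410) → (8.351,19.550). Open path.

**Shape 2** — `<line>` line segment, stroke `#ff00ff` → cut (S698, F1351). Machine vertices: (48.119,10.066) → (59.107,43.121). Open path.

; Generated by LaserGRBL
G21
G90
G0 X287.307 Y15.182
M3 S698
G01 X162.500 Y168.958 F1351
G01 X53.727 Y93.791
G01 X222.015 Y54.410
G01 X8.351 Y19.550
M5
G0 X48.119 Y10.066
M3 S698
G01 X59.107 Y43.121 F1351
M5
G0 X0.000 Y0.000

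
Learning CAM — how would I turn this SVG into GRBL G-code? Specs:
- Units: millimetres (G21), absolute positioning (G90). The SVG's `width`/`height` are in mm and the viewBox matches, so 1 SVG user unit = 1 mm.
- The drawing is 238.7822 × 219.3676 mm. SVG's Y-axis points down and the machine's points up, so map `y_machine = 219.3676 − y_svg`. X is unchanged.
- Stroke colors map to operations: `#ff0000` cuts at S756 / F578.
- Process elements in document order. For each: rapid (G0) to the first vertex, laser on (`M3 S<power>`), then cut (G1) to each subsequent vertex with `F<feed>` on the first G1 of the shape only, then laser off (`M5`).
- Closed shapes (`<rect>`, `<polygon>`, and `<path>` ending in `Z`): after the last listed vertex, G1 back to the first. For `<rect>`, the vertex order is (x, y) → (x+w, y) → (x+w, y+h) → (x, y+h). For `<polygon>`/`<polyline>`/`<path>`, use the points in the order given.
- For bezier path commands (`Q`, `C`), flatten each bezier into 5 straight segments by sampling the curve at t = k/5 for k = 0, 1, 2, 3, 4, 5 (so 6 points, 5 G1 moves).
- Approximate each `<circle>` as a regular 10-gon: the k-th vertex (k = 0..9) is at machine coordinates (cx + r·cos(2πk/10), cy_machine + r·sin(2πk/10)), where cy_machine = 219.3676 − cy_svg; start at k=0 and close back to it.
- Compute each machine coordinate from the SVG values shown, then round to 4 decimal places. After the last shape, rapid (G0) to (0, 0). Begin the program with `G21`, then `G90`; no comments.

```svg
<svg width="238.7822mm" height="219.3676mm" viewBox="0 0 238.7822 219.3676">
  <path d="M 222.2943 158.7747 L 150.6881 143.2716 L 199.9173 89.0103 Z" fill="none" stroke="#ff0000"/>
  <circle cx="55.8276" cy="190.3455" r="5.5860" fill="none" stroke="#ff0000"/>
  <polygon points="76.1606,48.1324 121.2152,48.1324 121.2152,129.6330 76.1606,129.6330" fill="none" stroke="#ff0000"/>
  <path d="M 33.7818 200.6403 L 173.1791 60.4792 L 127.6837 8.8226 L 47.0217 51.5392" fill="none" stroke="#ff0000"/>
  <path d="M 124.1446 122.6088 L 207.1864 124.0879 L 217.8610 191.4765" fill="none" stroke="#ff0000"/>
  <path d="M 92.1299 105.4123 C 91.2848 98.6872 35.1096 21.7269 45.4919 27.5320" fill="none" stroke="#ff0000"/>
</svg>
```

G21
G90
G0 X222.2943 Y60.5929
M3 S756
G1 X150.6881 Y76.0960 F578
G1 X199.9173 Y130.3573
G1 X222.2943 Y60.5929
M5
G0 X61.4136 Y29.0221
M3 S756
G1 X60.3468 Y32.3055 F578
G1 X57.5538 Y34.3347
G1 X54.1014 Y34.3347
G1 X51.3084 Y32.3055
G1 X50.2416 Y29.0221
G1 X51.3084 Y25.7387
G1 X54.1014 Y23.7095
G1 X57.5538 Y23.7095
G1 X60.3468 Y25.7387
G1 X61.4136 Y29.0221
M5
G0 X76.1606 Y171.2352
M3 S756
G1 X121.2152 Y171.2352 F578
G1 X121.2152 Y89.7346
G1 X76.1606 Y89.7346
G1 X76.1606 Y171.2352
M5
G0 X33.7818 Y18.7273
M3 S756
G1 X173.1791 Y158.8884 F578
G1 X127.6837 Y210.5450
G1 X47.0217 Y167.8284
M5
G0 X124.1446 Y96.7588
M3 S756
G1 X207.1864 Y95.2797 F578
G1 X217.8610 Y27.8911
M5
G0 X92.1299 Y113.9553
M3 S756
G1 X85.9583 Y125.1946 F578
G1 X72.3581 Y145.9463
G1 X57.1799 Y168.8664
G1 X46.2743 Y186.6108
G1 X45.4919 Y191.8356
M5
G0 X0.0000 Y0.0000

viewBox `0 0 238.7822 219.3676` with mm width/height → 1 unit = 1 mm. Flip: y_m = 219.3676 − y_svg.

**Shape 1** — `<path>` regular polygon, stroke `#ff0000` → cut (S756, F578). Machine vertices: (222.2943,60.5929) → (150.6881,76.0960) → (199.9173,130.3573) → (222.2943,60.5929). Closed: final G1 returns to the first vertex.

**Shape 2** — `<circle>` circle, stroke `#ff0000` → cut (S756, F578). Machine vertices: (61.4136,29.0221) → (60.3468,32.3055) → (57.5538,34.3347) → (54.1014,34.3347) → (51.3084,32.3055) → (50.2416,29.0221) → (51.3084,25.7387) → (54.1014,23.7095) → (57.5538,23.7095) → (60.3468,25.7387) → (61.4136,29.0221). Closed: final G1 returns to the first vertex.

**Shape 3** — `<polygon>` rectangle, stroke `#ff0000` → cut (S756, F578). Machine vertices: (76.1606,171.2352) → (121.2152,171.2352) → (121.2152,89.7346) → (76.1606,89.7346) → (76.1606,171.2352). Closed: final G1 returns to the first vertex.

**Shape 4** — `<path>` open polyline, stroke `#ff0000` → cut (S756, F578). Machine vertices: (33.7818,18.7273) → (173.1791,158.8884) → (127.6837,210.5450) → (47.0217,167.8284). Open path.

**Shape 5** — `<path>` open polyline, stroke `#ff0000` → cut (S756, F578). Machine vertices: (124.1446,96.7588) → (207.1864,95.2797) → (217.8610,27.8911). Open path.

**Shape 6** — `<path>` cubic bezier, stroke `#ff0000` → cut (S756, F578). Control points (SVG): P0=(92.1299,105.4123), P1=(91.2848,98.6872), P2=(35.1096,21.7269), P3=(45.4919,27.5320); sampled at t=k/5. Machine vertices: (92.1299,113.9553) → (85.9583,125.1946) → (72.3581,145.9463) → (57.1799,168.8664) → (46.2743,186.6108) → (45.4919,191.8356). Open path.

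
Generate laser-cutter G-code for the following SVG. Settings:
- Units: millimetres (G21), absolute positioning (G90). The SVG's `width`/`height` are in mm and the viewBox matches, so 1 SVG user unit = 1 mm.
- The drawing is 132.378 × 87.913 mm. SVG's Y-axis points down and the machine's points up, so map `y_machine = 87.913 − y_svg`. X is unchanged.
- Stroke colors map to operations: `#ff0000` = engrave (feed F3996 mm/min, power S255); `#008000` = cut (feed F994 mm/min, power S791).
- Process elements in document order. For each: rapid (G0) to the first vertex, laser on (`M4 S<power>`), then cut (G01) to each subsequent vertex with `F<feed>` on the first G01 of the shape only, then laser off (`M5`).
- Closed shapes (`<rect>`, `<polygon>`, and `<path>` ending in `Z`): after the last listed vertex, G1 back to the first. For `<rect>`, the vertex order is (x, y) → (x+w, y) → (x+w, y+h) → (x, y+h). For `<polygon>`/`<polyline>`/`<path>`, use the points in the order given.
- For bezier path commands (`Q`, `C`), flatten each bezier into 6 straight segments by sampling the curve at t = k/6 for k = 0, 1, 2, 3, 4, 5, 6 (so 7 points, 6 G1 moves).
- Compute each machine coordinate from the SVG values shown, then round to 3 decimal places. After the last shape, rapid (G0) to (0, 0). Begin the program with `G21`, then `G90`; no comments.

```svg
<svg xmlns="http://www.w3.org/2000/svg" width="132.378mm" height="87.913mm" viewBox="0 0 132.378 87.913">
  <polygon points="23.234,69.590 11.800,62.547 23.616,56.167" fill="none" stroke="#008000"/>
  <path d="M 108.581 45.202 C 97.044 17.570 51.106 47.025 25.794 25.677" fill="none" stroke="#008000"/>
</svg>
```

viewBox `0 0 132.378 87.913` with mm width/height → 1 unit = 1 mm. Flip: y_m = 87.913 − y_svg.

**Shape 1** — `<polygon>` regular polygon, stroke `#008000` → cut (S791, F994). Machine vertices: (23.234,18.323) → (11.800,25.366) → (23.616,31.746) → (23.234,18.323). Closed: final G1 returns to the first vertex.

**Shape 2** — `<path>` cubic bezier, stroke `#008000` → cut (S791, F994). Control points (SVG): P0=(108.581,45.202), P1=(97.044,17.570), P2=(51.106,47.025), P3=(25.794,25.677); sampled at t=k/6. Machine vertices: (108.581,42.711) → (100.201,52.269) → (87.615,55.310) → (72.353,54.830) → (55.943,53.826) → (39.914,55.296) → (25.794,62.236). Open path.

G21
G90
G0 X23.234 Y18.323
M4 S791
G01 X11.800 Y25.366 F994
G01 X23.616 Y31.746
G01 X23.234 Y18.323
M5
G0 X108.581 Y42.711
M4 S791
G01 X100.201 Y52.269 F994
G01 X87.615 Y55.310
G01 X72.353 Y54.830
G01 X55.943 Y53.826
G01 X39.914 Y55.296
G01 X25.794 Y62.236
M5
G0 X0.000 Y0.000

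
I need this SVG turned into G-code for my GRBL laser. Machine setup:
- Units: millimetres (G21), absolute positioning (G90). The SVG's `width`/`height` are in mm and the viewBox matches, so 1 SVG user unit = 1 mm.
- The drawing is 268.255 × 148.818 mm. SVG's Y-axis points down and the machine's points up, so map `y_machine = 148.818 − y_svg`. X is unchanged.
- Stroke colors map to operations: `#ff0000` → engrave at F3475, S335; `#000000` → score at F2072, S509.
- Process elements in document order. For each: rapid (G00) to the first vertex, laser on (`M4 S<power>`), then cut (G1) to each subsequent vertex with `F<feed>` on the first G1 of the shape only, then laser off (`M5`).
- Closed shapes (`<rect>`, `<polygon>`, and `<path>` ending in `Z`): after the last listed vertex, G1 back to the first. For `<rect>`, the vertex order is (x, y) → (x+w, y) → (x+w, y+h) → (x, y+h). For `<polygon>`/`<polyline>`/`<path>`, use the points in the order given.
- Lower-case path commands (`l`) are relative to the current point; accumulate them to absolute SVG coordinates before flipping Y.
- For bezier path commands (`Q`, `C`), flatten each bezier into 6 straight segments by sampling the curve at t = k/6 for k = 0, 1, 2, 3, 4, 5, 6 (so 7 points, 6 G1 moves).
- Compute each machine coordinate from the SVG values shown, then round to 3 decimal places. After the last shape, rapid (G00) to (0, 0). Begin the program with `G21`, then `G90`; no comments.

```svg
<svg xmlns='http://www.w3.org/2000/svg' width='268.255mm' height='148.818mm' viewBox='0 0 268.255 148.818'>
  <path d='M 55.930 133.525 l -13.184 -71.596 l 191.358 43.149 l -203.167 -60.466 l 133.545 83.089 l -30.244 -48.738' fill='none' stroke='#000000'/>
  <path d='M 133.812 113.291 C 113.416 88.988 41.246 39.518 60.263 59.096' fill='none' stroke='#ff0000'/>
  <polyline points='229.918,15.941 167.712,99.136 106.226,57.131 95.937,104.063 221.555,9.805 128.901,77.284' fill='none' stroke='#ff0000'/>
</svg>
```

G21
G90
G00 X55.930 Y15.293
M4 S509
G1 X42.746 Y86.889 F2072
G1 X234.104 Y43.740
G1 X30.937 Y104.206
G1 X164.482 Y21.117
G1 X134.238 Y69.855
M5
G00 X133.812 Y35.527
M4 S335
G1 X119.961 Y49.340 F3475
G1 X101.453 Y64.730
G1 X82.258 Y79.080
G1 X66.347 Y89.773
G1 X57.692 Y94.193
G1 X60.263 Y89.722
M5
G00 X229.918 Y132.877
M4 S335
G1 X167.712 Y49.682 F3475
G1 X106.226 Y91.687
G1 X95.937 Y44.755
G1 X221.555 Y139.013
G1 X128.901 Y71.534
M5
G00 X0.000 Y0.000

1 u = 1 mm; y_m = 148.818 − y.

[1] `<path>` open polyline, #000000→score S509 F2072: (55.930,15.293) → (42.746,86.889) → (234.104,43.740) → (30.937,104.206) → (164.482,21.117) → (134.238,69.855)

[2] `<path>` cubic bezier, #ff0000→engrave S335 F3475: (133.812,35.527) → (119.961,49.340) → (101.453,64.730) → (82.258,79.080) → (66.347,89.773) → (57.692,94.193) → (60.263,89.722)

[3] `<polyline>` open polyline, #ff0000→engrave S335 F3475: (229.918,132.877) → (167.712,49.682) → (106.226,91.687) → (95.937,44.755) → (221.555,139.013) → (128.901,71.534)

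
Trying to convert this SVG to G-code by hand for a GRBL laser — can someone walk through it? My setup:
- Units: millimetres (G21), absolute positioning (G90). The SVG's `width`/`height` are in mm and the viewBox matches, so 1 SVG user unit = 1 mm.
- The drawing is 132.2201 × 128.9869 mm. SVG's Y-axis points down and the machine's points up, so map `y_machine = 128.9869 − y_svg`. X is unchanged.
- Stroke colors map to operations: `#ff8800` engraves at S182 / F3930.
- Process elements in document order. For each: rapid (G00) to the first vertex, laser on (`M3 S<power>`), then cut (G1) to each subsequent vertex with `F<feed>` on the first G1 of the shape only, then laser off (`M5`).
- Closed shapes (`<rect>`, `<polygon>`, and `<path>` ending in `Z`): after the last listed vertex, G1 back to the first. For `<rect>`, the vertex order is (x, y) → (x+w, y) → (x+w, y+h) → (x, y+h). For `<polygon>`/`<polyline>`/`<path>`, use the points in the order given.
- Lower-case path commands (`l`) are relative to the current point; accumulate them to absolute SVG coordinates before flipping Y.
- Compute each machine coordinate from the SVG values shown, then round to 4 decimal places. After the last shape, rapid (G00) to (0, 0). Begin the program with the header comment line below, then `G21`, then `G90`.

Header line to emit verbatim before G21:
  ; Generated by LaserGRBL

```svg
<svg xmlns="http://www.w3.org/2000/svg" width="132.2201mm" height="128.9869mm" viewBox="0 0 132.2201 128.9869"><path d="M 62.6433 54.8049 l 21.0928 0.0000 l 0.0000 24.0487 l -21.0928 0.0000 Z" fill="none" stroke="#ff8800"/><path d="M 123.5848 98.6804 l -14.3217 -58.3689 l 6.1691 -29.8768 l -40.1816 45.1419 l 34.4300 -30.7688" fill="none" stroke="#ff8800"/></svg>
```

Since the viewBox matches the mm dimensions, user units are millimetres directly. The only transform is the Y-flip y_m = 128.9869 − y_svg.

Shape 1 is a rectangle drawn with `<path>`. Its stroke #ff8800 means engrave at S182, F3930. After flipping Y the toolpath is (62.6433,74.1820) → (83.7361,74.1820) → (83.7361,50.1333) → (62.6433,50.1333) → (62.6433,74.1820), returning to the start.

Shape 2 is a open polyline drawn with `<path>`. Its stroke #ff8800 means engrave at S182, F3930. After flipping Y the toolpath is (123.5848,30.3065) → (109.2631,88.6754) → (115.4322,118.5522) → (75.2506,73.4103) → (109.6806,104.1791).

; Generated by LaserGRBL
G21
G90
G00 X62.6433 Y74.1820
M3 S182
G1 X83.7361 Y74.1820 F3930
G1 X83.7361 Y50.1333
G1 X62.6433 Y50.1333
G1 X62.6433 Y74.1820
M5
G00 X123.5848 Y30.3065
M3 S182
G1 X109.2631 Y88.6754 F3930
G1 X115.4322 Y118.5522
G1 X75.2506 Y73.4103
G1 X109.6806 Y104.1791
M5
G00 X0.0000 Y0.0000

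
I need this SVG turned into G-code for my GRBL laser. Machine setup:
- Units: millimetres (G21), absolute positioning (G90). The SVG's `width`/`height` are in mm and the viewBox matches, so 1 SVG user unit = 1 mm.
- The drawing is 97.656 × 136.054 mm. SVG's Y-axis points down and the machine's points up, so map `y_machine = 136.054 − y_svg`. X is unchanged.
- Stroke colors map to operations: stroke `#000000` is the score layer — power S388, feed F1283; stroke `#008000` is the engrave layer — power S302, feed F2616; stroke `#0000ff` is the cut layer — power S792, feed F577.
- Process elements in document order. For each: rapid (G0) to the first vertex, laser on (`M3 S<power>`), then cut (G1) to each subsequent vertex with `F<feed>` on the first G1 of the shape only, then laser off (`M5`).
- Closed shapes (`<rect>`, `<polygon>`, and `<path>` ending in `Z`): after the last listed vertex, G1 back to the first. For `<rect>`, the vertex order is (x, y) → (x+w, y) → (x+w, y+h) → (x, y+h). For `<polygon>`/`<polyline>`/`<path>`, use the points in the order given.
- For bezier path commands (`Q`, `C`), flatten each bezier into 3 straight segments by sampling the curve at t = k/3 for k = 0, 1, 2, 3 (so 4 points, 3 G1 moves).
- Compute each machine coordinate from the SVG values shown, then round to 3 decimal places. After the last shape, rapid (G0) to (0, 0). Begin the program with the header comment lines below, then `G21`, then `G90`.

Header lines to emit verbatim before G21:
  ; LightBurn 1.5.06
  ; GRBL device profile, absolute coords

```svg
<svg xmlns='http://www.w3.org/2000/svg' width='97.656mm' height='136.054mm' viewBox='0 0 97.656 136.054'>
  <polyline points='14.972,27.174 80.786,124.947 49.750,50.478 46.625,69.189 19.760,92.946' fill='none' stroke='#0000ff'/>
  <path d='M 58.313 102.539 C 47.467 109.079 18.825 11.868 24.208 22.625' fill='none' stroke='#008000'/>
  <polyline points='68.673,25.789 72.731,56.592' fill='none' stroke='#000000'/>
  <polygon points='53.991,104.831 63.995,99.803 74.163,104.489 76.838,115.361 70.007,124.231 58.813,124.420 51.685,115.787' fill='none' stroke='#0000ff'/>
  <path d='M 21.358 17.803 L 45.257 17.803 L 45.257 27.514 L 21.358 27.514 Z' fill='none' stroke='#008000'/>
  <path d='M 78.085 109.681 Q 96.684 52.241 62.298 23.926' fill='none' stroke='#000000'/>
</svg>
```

; LightBurn 1.5.06
; GRBL device profile, absolute coords
G21
G90
G0 X14.972 Y108.880
M3 S792
G1 X80.786 Y11.107 F577
G1 X49.750 Y85.576
G1 X46.625 Y66.865
G1 X19.760 Y43.108
M5
G0 X58.313 Y33.515
M3 S302
G1 X43.454 Y53.717 F2616
G1 X28.247 Y96.038
G1 X24.208 Y113.429
M5
G0 X68.673 Y110.265
M3 S388
G1 X72.731 Y79.462 F1283
M5
G0 X53.991 Y31.223
M3 S792
G1 X63.995 Y36.251 F577
G1 X74.163 Y31.565
G1 X76.838 Y20.693
G1 X70.007 Y11.823
G1 X58.813 Y11.634
G1 X51.685 Y20.267
G1 X53.991 Y31.223
M5
G0 X21.358 Y118.251
M3 S302
G1 X45.257 Y118.251 F2616
G1 X45.257 Y108.540
G1 X21.358 Y108.540
G1 X21.358 Y118.251
M5
G0 X78.085 Y26.373
M3 S388
G1 X84.597 Y61.430 F1283
G1 X79.335 Y90.015
G1 X62.298 Y112.128
M5
G0 X0.000 Y0.000

Since the viewBox matches the mm dimensions, user units are millimetres directly. The only transform is the Y-flip y_m = 136.054 − y_svg.

Shape 1 is a open polyline drawn with `<polyline>`. Its stroke #0000ff means cut at S792, F577. After flipping Y the toolpath is (14.972,108.880) → (80.786,11.107) → (49.750,85.576) → (46.625,66.865) → (19.760,43.108).

Shape 2 is a cubic bezier drawn with `<path>`. Its stroke #008000 means engrave at S302, F2616. After flipping Y the toolpath is (58.313,33.515) → (43.454,53.717) → (28.247,96.038) → (24.208,113.429).

Shape 3 is a line segment drawn with `<polyline>`. Its stroke #000000 means score at S388, F1283. After flipping Y the toolpath is (68.673,110.265) → (72.731,79.462).

Shape 4 is a regular polygon drawn with `<polygon>`. Its stroke #0000ff means cut at S792, F577. After flipping Y the toolpath is (53.991,31.223) → (63.995,36.251) → (74.163,31.565) → (76.838,20.693) → (70.007,11.823) → (58.813,11.634) → (51.685,20.267) → (53.991,31.223), returning to the start.

Shape 5 is a rectangle drawn with `<path>`. Its stroke #008000 means engrave at S302, F2616. After flipping Y the toolpath is (21.358,118.251) → (45.257,118.251) → (45.257,108.540) → (21.358,108.540) → (21.358,118.251), returning to the start.

Shape 6 is a quadratic bezier drawn with `<path>`. Its stroke #000000 means score at S388, F1283. After flipping Y the toolpath is (78.085,26.373) → (84.597,61.430) → (79.335,90.015) → (62.298,112.128).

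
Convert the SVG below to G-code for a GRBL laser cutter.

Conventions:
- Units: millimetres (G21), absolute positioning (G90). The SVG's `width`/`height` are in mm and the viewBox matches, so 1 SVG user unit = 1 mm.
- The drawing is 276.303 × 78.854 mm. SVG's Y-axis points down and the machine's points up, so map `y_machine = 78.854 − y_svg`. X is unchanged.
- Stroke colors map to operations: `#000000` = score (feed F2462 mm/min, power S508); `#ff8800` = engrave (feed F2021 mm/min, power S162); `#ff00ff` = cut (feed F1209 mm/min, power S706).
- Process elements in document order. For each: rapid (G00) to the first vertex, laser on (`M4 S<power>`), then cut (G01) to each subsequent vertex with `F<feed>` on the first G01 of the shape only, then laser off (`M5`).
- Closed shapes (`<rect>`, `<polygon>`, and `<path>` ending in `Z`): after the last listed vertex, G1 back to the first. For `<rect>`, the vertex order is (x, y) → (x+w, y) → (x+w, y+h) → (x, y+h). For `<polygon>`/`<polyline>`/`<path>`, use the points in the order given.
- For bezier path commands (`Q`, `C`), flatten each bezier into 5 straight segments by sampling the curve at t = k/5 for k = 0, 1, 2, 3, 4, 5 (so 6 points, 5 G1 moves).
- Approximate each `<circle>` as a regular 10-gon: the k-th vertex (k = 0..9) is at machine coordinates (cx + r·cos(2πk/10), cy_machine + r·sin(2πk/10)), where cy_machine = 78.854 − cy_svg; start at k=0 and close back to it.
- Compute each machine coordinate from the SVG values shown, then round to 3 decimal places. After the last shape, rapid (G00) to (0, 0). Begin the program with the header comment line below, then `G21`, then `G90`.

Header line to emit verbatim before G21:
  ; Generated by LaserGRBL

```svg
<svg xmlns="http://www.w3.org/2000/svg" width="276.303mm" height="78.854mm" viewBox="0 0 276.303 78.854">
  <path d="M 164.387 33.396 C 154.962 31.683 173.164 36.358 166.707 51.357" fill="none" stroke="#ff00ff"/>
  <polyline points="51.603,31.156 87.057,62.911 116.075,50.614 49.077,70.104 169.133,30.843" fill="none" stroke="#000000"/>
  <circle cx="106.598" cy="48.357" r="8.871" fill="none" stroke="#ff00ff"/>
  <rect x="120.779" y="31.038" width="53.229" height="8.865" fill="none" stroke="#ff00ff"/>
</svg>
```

1 u = 1 mm; y_m = 78.854 − y.

[1] `<path>` cubic bezier, #ff00ff→cut S706 F1209: (164.387,45.458) → (161.629,45.688) → (162.992,44.195) → (165.965,40.792) → (168.040,35.289) → (166.707,27.497)

[2] `<polyline>` open polyline, #000000→score S508 F2462: (51.603,47.698) → (87.057,15.943) → (116.075,28.240) → (49.077,8.750) → (169.133,48.011)

[3] `<circle>` circle, #ff00ff→cut S706 F1209: (115.469,30.497) → (113.775,35.711) → (109.339,38.934) → (103.857,38.934) → (99.421,35.711) → (97.727,30.497) → (99.421,25.283) → (103.857,22.060) → (109.339,22.060) → (113.775,25.283) → (115.469,30.497) (closed)

[4] `<rect>` rectangle, #ff00ff→cut S706 F1209: (120.779,47.816) → (174.008,47.816) → (174.008,38.951) → (120.779,38.951) → (120.779,47.816) (closed)

; Generated by LaserGRBL
G21
G90
G00 X164.387 Y45.458
M4 S706
G01 X161.629 Y45.688 F1209
G01 X162.992 Y44.195
G01 X165.965 Y40.792
G01 X168.040 Y35.289
G01 X166.707 Y27.497
M5
G00 X51.603 Y47.698
M4 S508
G01 X87.057 Y15.943 F2462
G01 X116.075 Y28.240
G01 X49.077 Y8.750
G01 X169.133 Y48.011
M5
G00 X115.469 Y30.497
M4 S706
G01 X113.775 Y35.711 F1209
G01 X109.339 Y38.934
G01 X103.857 Y38.934
G01 X99.421 Y35.711
G01 X97.727 Y30.497
G01 X99.421 Y25.283
G01 X103.857 Y22.060
G01 X109.339 Y22.060
G01 X113.775 Y25.283
G01 X115.469 Y30.497
M5
G00 X120.779 Y47.816
M4 S706
G01 X174.008 Y47.816 F1209
G01 X174.008 Y38.951
G01 X120.779 Y38.951
G01 X120.779 Y47.816
M5
G00 X0.000 Y0.000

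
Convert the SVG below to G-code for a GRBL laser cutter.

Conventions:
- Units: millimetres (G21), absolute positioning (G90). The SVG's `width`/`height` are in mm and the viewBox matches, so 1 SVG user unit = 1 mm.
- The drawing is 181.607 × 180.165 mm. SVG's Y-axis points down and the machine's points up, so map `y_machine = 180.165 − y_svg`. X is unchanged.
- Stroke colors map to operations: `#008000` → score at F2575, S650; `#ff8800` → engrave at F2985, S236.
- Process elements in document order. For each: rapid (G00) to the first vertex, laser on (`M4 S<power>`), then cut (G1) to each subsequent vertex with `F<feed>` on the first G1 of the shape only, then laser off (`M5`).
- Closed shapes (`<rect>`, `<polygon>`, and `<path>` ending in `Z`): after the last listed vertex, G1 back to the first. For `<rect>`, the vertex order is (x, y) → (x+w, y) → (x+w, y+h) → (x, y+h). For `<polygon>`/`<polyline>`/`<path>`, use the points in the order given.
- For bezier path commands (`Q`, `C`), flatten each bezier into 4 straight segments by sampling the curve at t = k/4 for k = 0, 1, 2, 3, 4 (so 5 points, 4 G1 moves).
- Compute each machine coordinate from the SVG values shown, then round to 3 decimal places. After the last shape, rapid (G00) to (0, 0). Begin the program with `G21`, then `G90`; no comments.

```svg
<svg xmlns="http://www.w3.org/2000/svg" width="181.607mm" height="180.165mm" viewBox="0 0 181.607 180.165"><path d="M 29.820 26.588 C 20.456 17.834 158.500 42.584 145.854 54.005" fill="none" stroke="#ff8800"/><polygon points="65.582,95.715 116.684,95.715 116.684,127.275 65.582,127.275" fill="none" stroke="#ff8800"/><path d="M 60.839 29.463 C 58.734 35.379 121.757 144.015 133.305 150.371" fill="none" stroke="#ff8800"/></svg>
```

viewBox `0 0 181.607 180.165` with mm width/height → 1 unit = 1 mm. Flip: y_m = 180.165 − y_svg.

**Shape 1** — `<path>` cubic bezier, stroke `#ff8800` → engrave (S236, F2985). Control points (SVG): P0=(29.820,26.588), P1=(20.456,17.834), P2=(158.500,42.584), P3=(145.854,54.005); sampled at t=k/4. Machine vertices: (29.820,153.577) → (45.778,154.592) → (89.068,147.434) → (131.742,136.493) → (145.854,126.160). Open path.

**Shape 2** — `<polygon>` rectangle, stroke `#ff8800` → engrave (S236, F2985). Machine vertices: (65.582,84.450) → (116.684,84.450) → (116.684,52.890) → (65.582,52.890) → (65.582,84.450). Closed: final G1 returns to the first vertex.

**Shape 3** — `<path>` cubic bezier, stroke `#ff8800` → engrave (S236, F2985). Control points (SVG): P0=(60.839,29.463), P1=(58.734,35.379), P2=(121.757,144.015), P3=(133.305,150.371); sampled at t=k/4. Machine vertices: (60.839,150.702) → (69.650,130.208) → (91.952,90.413) → (116.814,50.535) → (133.305,29.794). Open path.

G21
G90
G00 X29.820 Y153.577
M4 S236
G1 X45.778 Y154.592 F2985
G1 X89.068 Y147.434
G1 X131.742 Y136.493
G1 X145.854 Y126.160
M5
G00 X65.582 Y84.450
M4 S236
G1 X116.684 Y84.450 F2985
G1 X116.684 Y52.890
G1 X65.582 Y52.890
G1 X65.582 Y84.450
M5
G00 X60.839 Y150.702
M4 S236
G1 X69.650 Y130.208 F2985
G1 X91.952 Y90.413
G1 X116.814 Y50.535
G1 X133.305 Y29.794
M5
G00 X0.000 Y0.000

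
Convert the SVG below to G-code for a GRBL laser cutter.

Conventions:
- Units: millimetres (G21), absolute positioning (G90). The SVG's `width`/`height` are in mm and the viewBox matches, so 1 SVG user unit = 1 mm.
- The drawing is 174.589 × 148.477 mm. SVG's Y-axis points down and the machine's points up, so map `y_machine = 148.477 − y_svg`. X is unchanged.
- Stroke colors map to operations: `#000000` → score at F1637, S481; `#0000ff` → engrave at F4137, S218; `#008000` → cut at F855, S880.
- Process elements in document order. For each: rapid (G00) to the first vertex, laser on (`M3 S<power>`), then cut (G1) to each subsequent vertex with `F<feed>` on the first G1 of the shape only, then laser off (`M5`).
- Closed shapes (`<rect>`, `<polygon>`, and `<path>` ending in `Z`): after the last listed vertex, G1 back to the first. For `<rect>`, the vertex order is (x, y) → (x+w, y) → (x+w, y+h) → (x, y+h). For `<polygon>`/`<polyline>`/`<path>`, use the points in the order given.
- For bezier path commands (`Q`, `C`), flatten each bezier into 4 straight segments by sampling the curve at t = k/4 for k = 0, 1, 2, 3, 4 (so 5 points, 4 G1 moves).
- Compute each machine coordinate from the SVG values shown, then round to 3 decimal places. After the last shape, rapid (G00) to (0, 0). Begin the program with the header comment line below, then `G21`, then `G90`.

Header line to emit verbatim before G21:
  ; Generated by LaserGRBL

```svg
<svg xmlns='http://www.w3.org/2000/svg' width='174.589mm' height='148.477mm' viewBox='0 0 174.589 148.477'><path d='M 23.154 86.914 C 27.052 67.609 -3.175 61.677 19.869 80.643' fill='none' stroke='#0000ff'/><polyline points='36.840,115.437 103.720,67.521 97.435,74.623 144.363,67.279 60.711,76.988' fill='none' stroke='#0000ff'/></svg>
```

viewBox `0 0 174.589 148.477` with mm width/height → 1 unit = 1 mm. Flip: y_m = 148.477 − y_svg.

**Shape 1** — `<path>` cubic bezier, stroke `#0000ff` → engrave (S218, F4137). Control points (SVG): P0=(23.154,86.914), P1=(27.052,67.609), P2=(-3.175,61.677), P3=(19.869,80.643); sampled at t=k/4. Machine vertices: (23.154,61.563) → (21.045,73.354) → (14.332,79.050) → (11.209,77.570) → (19.869,67.834). Open path.

**Shape 2** — `<polyline>` open polyline, stroke `#0000ff` → engrave (S218, F4137). Machine vertices: (36.840,33.040) → (103.720,80.956) → (97.435,73.854) → (144.363,81.198) → (60.711,71.489). Open path.

; Generated by LaserGRBL
G21
G90
G00 X23.154 Y61.563
M3 S218
G1 X21.045 Y73.354 F4137
G1 X14.332 Y79.050
G1 X11.209 Y77.570
G1 X19.869 Y67.834
M5
G00 X36.840 Y33.040
M3 S218
G1 X103.720 Y80.956 F4137
G1 X97.435 Y73.854
G1 X144.363 Y81.198
G1 X60.711 Y71.489
M5
G00 X0.000 Y0.000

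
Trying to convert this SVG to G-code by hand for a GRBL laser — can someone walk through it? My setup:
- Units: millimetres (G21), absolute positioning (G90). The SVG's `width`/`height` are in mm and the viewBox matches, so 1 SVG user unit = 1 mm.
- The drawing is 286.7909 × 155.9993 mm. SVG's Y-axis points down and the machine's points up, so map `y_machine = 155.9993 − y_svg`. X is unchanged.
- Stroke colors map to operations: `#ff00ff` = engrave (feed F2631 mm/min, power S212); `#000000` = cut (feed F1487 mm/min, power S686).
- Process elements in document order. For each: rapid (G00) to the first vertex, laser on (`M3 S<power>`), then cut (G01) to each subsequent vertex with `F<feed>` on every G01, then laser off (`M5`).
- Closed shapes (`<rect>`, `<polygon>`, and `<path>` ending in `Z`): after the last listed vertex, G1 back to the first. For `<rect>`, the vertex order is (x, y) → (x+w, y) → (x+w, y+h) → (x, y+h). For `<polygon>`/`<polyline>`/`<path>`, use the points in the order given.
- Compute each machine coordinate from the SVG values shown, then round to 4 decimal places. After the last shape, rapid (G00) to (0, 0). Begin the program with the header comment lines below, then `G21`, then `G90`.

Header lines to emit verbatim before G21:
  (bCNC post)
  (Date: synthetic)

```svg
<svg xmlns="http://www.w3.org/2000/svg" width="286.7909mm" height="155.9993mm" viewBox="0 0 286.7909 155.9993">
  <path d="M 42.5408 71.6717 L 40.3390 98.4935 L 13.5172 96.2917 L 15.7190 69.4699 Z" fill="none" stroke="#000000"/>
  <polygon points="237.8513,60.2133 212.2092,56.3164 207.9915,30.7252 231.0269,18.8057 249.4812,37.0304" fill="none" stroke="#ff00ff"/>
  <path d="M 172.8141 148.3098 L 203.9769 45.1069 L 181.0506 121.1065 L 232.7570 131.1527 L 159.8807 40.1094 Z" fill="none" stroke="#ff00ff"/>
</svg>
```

Since the viewBox matches the mm dimensions, user units are millimetres directly. The only transform is the Y-flip y_m = 155.9993 − y_svg.

Shape 1 is a regular polygon drawn with `<path>`. Its stroke #000000 means cut at S686, F1487. After flipping Y the toolpath is (42.5408,84.3276) → (40.3390,57.5058) → (13.5172,59.7076) → (15.7190,86.5294) → (42.5408,84.3276), returning to the start.

Shape 2 is a regular polygon drawn with `<polygon>`. Its stroke #ff00ff means engrave at S212, F2631. After flipping Y the toolpath is (237.8513,95.7860) → (212.2092,99.6829) → (207.9915,125.2741) → (231.0269,137.1936) → (249.4812,118.9689) → (237.8513,95.7860), returning to the start.

Shape 3 is a closed polygon drawn with `<path>`. Its stroke #ff00ff means engrave at S212, F2631. After flipping Y the toolpath is (172.8141,7.6895) → (203.9769,110.8924) → (181.0506,34.8928) → (232.7570,24.8466) → (159.8807,115.8899) → (172.8141,7.6895), returning to the start.

(bCNC post)
(Date: synthetic)
G21
G90
G00 X42.5408 Y84.3276
M3 S686
G01 X40.3390 Y57.5058 F1487
G01 X13.5172 Y59.7076 F1487
G01 X15.7190 Y86.5294 F1487
G01 X42.5408 Y84.3276 F1487
M5
G00 X237.8513 Y95.7860
M3 S212
G01 X212.2092 Y99.6829 F2631
G01 X207.9915 Y125.2741 F2631
G01 X231.0269 Y137.1936 F2631
G01 X249.4812 Y118.9689 F2631
G01 X237.8513 Y95.7860 F2631
M5
G00 X172.8141 Y7.6895
M3 S212
G01 X203.9769 Y110.8924 F2631
G01 X181.0506 Y34.8928 F2631
G01 X232.7570 Y24.8466 F2631
G01 X159.8807 Y115.8899 F2631
G01 X172.8141 Y7.6895 F2631
M5
G00 X0.0000 Y0.0000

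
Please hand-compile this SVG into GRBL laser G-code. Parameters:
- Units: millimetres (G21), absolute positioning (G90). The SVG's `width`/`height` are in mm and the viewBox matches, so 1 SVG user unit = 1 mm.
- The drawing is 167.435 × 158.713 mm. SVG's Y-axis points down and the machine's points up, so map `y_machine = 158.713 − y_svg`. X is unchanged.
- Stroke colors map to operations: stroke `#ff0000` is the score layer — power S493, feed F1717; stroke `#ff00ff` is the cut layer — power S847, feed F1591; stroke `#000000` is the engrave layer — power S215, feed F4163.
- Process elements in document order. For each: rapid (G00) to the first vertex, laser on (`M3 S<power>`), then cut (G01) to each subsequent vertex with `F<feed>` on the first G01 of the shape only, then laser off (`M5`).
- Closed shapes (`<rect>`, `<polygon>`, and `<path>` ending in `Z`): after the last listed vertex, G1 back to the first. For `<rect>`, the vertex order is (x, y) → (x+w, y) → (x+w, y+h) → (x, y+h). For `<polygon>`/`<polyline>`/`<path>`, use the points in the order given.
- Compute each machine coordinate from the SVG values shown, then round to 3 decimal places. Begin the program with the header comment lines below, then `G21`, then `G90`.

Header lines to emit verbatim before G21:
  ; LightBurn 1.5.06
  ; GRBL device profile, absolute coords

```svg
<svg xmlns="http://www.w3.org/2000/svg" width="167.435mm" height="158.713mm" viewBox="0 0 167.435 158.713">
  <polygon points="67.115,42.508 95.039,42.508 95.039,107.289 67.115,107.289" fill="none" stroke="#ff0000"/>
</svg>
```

; LightBurn 1.5.06
; GRBL device profile, absolute coords
G21
G90
G00 X67.115 Y116.205
M3 S493
G01 X95.039 Y116.205 F1717
G01 X95.039 Y51.424
G01 X67.115 Y51.424
G01 X67.115 Y116.205
M5

viewBox `0 0 167.435 158.713` with mm width/height → 1 unit = 1 mm. Flip: y_m = 158.713 − y_svg.

**Shape 1** — `<polygon>` rectangle, stroke `#ff0000` → score (S493, F1717). Machine vertices: (67.115,116.205) → (95.039,116.205) → (95.039,51.424) → (67.115,51.424) → (67.115,116.205). Closed: final G1 returns to the first vertex.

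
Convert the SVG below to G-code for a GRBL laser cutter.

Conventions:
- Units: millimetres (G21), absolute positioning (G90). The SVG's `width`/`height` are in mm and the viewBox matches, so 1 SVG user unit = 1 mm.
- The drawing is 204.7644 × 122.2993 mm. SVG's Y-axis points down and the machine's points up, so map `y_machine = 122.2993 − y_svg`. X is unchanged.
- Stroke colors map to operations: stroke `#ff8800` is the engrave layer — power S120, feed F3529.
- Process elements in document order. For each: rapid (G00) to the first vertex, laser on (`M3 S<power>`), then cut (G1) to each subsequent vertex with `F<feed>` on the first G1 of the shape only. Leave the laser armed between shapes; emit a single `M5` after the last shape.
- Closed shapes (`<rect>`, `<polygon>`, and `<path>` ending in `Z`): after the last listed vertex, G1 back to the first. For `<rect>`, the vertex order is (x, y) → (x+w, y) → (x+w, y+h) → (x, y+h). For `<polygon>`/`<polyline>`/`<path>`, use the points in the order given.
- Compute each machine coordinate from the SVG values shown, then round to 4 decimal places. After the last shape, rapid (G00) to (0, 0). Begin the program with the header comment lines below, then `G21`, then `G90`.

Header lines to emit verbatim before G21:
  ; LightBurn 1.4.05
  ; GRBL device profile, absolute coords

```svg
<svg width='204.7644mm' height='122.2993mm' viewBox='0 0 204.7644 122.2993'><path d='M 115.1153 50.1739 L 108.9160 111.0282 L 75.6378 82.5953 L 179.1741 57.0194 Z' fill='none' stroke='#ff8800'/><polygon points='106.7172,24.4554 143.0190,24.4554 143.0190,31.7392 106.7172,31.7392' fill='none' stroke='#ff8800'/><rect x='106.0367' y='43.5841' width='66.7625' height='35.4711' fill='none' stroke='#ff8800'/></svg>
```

1 u = 1 mm; y_m = 122.2993 − y.

[1] `<path>` closed polygon, #ff8800→engrave S120 F3529: (115.1153,72.1254) → (108.9160,11.2711) → (75.6378,39.7040) → (179.1741,65.2799) → (115.1153,72.1254) (closed)

[2] `<polygon>` rectangle, #ff8800→engrave S120 F3529: (106.7172,97.8439) → (143.0190,97.8439) → (143.0190,90.5601) → (106.7172,90.5601) → (106.7172,97.8439) (closed)

[3] `<rect>` rectangle, #ff8800→engrave S120 F3529: (106.0367,78.7152) → (172.7992,78.7152) → (172.7992,43.2441) → (106.0367,43.2441) → (106.0367,78.7152) (closed)

; LightBurn 1.4.05
; GRBL device profile, absolute coords
G21
G90
G00 X115.1153 Y72.1254
M3 S120
G1 X108.9160 Y11.2711 F3529
G1 X75.6378 Y39.7040
G1 X179.1741 Y65.2799
G1 X115.1153 Y72.1254
G00 X106.7172 Y97.8439
M3 S120
G1 X143.0190 Y97.8439 F3529
G1 X143.0190 Y90.5601
G1 X106.7172 Y90.5601
G1 X106.7172 Y97.8439
G00 X106.0367 Y78.7152
M3 S120
G1 X172.7992 Y78.7152 F3529
G1 X172.7992 Y43.2441
G1 X106.0367 Y43.2441
G1 X106.0367 Y78.7152
M5
G00 X0.0000 Y0.0000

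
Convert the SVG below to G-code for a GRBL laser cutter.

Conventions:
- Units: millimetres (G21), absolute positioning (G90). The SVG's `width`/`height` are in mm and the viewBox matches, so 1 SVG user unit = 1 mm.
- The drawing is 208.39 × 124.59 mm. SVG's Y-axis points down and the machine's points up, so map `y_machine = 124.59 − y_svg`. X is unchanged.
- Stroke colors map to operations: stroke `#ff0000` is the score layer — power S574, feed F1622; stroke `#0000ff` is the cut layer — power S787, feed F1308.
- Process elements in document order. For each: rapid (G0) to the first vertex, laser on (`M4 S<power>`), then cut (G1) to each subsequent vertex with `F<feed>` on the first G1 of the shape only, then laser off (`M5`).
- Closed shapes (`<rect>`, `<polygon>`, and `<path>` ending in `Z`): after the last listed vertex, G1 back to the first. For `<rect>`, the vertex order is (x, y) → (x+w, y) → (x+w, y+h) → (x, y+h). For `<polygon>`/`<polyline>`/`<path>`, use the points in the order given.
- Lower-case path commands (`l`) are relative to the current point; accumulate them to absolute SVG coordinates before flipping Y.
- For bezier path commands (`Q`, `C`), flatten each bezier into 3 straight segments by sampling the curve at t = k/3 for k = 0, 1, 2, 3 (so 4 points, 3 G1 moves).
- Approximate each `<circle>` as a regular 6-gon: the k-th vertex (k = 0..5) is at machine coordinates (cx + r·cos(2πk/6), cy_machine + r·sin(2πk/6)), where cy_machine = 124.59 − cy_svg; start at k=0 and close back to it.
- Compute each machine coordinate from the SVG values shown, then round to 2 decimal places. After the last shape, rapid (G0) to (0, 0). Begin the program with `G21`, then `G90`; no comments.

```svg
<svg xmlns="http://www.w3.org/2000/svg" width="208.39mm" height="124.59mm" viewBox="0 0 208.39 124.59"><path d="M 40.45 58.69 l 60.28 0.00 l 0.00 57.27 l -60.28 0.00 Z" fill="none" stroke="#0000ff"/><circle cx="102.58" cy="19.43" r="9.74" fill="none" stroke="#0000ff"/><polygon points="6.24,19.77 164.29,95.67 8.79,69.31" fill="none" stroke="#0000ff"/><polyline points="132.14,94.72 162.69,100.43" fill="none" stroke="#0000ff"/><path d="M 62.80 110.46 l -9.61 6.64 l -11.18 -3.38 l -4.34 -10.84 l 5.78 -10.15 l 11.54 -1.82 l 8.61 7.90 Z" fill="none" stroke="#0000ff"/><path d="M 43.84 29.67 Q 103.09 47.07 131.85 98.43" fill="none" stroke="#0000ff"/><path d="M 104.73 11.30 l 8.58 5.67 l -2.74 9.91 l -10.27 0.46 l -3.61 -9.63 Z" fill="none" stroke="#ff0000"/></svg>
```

G21
G90
G0 X40.45 Y65.90
M4 S787
G1 X100.73 Y65.90 F1308
G1 X100.73 Y8.63
G1 X40.45 Y8.63
G1 X40.45 Y65.90
M5
G0 X112.32 Y105.16
M4 S787
G1 X107.45 Y113.60 F1308
G1 X97.71 Y113.60
G1 X92.84 Y105.16
G1 X97.71 Y96.72
G1 X107.45 Y96.72
G1 X112.32 Y105.16
M5
G0 X6.24 Y104.82
M4 S787
G1 X164.29 Y28.92 F1308
G1 X8.79 Y55.28
G1 X6.24 Y104.82
M5
G0 X132.14 Y29.87
M4 S787
G1 X162.69 Y24.16 F1308
M5
G0 X62.80 Y14.13
M4 S787
G1 X53.19 Y7.49 F1308
G1 X42.01 Y10.87
G1 X37.67 Y21.71
G1 X43.45 Y31.86
G1 X54.99 Y33.68
G1 X63.60 Y25.78
G1 X62.80 Y14.13
M5
G0 X43.84 Y94.92
M4 S787
G1 X79.95 Y79.55 F1308
G1 X109.29 Y56.63
G1 X131.85 Y26.16
M5
G0 X104.73 Y113.29
M4 S574
G1 X113.31 Y107.62 F1622
G1 X110.57 Y97.71
G1 X100.30 Y97.25
G1 X96.69 Y106.88
G1 X104.73 Y113.29
M5
G0 X0.00 Y0.00

Since the viewBox matches the mm dimensions, user units are millimetres directly. The only transform is the Y-flip y_m = 124.59 − y_svg.

Shape 1 is a rectangle drawn with `<path>`. Its stroke #0000ff means cut at S787, F1308. After flipping Y the toolpath is (40.45,65.90) → (100.73,65.90) → (100.73,8.63) → (40.45,8.63) → (40.45,65.90), returning to the start.

Shape 2 is a circle drawn with `<circle>`. Its stroke #0000ff means cut at S787, F1308. After flipping Y the toolpath is (112.32,105.16) → (107.45,113.60) → (97.71,113.60) → (92.84,105.16) → (97.71,96.72) → (107.45,96.72) → (112.32,105.16), returning to the start.

Shape 3 is a closed polygon drawn with `<polygon>`. Its stroke #0000ff means cut at S787, F1308. After flipping Y the toolpath is (6.24,104.82) → (164.29,28.92) → (8.79,55.28) → (6.24,104.82), returning to the start.

Shape 4 is a line segment drawn with `<polyline>`. Its stroke #0000ff means cut at S787, F1308. After flipping Y the toolpath is (132.14,29.87) → (162.69,24.16).

Shape 5 is a regular polygon drawn with `<path>`. Its stroke #0000ff means cut at S787, F1308. After flipping Y the toolpath is (62.80,14.13) → (53.19,7.49) → (42.01,10.87) → (37.67,21.71) → (43.45,31.86) → (54.99,33.68) → (63.60,25.78) → (62.80,14.13), returning to the start.

Shape 6 is a quadratic bezier drawn with `<path>`. Its stroke #0000ff means cut at S787, F1308. After flipping Y the toolpath is (43.84,94.92) → (79.95,79.55) → (109.29,56.63) → (131.85,26.16).

Shape 7 is a regular polygon drawn with `<path>`. Its stroke #ff0000 means score at S574, F1622. After flipping Y the toolpath is (104.73,113.29) → (113.31,107.62) → (110.57,97.71) → (100.30,97.25) → (96.69,106.88) → (104.73,113.29), returning to the start.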